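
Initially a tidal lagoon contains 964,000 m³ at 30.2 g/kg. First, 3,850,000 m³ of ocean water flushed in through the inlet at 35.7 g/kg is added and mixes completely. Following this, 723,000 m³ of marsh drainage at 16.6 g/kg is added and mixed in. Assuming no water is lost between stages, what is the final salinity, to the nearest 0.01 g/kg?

32.25 g/kg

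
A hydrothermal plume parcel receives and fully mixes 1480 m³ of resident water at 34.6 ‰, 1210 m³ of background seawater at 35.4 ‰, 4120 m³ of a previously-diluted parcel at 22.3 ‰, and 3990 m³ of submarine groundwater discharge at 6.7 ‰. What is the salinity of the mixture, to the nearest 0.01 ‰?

By conservation of dissolved salt,
salt = 1,480×34.6 + 1,210×35.4 + 4,120×22.3 + 3,990×6.7 = 51,208 + 42,834 + 91,876 + 26,733 = 212,651
volume = 1,480 + 1,210 + 4,120 + 3,990 = 10,800 m³
S = 212,651 / 10,800 = 19.6899 ‰

19.69 ‰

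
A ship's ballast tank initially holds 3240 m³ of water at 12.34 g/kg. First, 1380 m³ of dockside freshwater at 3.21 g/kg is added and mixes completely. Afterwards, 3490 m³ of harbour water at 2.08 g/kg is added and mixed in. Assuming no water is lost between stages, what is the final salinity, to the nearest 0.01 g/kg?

Conserving salt mass:
Initial salt = 3,240×12.34 = 39,981.6
After stage 1: salt = 39,981.6 + 1,380×3.21 = 44,411.4; volume = 4,620 m³; S = 9.613 g/kg
After stage 2: salt = 44,411.4 + 3,490×2.08 = 51,670.6; volume = 8,110 m³
S = 51,670.6 / 8,110 = 6.3712 g/kg

6.37 g/kg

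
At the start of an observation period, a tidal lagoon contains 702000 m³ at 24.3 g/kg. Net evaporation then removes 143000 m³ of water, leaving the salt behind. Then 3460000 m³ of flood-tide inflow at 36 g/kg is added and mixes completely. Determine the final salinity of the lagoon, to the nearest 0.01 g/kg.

35.24 g/kg

After evaporation: salt = 702,000×24.3 = 17,058,600; volume = 702,000 − 143,000 = 559,000 m³
After mixing: salt = 17,058,600 + 3,460,000×36 = 141,618,600; volume = 559,000 + 3,460,000 = 4,019,000 m³
S = 141,618,600 / 4,019,000 = 35.2373 g/kg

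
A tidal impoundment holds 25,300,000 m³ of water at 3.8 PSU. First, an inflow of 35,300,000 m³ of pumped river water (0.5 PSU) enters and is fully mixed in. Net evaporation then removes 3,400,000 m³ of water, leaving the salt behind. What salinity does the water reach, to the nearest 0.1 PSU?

2.0 PSU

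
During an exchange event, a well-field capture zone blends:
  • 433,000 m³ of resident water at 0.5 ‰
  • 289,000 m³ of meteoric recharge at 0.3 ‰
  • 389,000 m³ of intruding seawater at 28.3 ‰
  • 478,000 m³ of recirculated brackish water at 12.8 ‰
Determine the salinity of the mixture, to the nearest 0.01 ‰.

10.97 ‰

Weighted by volume,
salt = 433,000×0.5 + 289,000×0.3 + 389,000×28.3 + 478,000×12.8 = 216,500 + 86,700 + 11,008,700 + 6,118,400 = 17,430,300
volume = 433,000 + 289,000 + 389,000 + 478,000 = 1,589,000 m³
S = 17,430,300 / 1,589,000 = 10.9694 ‰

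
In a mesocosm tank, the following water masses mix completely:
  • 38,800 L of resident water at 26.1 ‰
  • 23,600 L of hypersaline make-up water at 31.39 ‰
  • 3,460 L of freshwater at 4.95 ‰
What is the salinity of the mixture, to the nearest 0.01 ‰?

26.88 ‰

Salt balance:
salt = 38,800×26.1 + 23,600×31.39 + 3,460×4.95 = 1,012,680 + 740,804 + 17,127 = 1,770,611
volume = 38,800 + 23,600 + 3,460 = 65,860 L
S = 1,770,611 / 65,860 = 26.8845 ‰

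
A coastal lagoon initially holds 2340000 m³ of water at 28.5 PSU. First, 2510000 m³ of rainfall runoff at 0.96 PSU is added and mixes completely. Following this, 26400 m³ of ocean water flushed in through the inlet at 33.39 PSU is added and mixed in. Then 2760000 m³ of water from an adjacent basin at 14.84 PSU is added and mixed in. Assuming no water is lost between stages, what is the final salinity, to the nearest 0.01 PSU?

By conservation of dissolved salt,
Initial salt = 2,340,000×28.5 = 66,690,000
After stage 1: salt = 66,690,000 + 2,510,000×0.96 = 69,099,600; volume = 4,850,000 m³; S = 14.247 PSU
After stage 2: salt = 69,099,600 + 26,400×33.39 = 69,981,096; volume = 4,876,400 m³; S = 14.351 PSU
After stage 3: salt = 69,981,096 + 2,760,000×14.84 = 110,939,496; volume = 7,636,400 m³
S = 110,939,496 / 7,636,400 = 14.5277 PSU

14.53 PSU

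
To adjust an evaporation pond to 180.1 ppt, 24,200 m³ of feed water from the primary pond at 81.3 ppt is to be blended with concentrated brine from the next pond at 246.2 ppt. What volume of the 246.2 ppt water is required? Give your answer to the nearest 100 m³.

36200 m³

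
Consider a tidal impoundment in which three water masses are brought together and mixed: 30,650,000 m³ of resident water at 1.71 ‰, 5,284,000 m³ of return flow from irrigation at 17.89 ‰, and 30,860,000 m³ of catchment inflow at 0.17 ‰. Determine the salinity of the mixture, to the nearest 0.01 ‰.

2.28 ‰

Salt balance:
salt = 30,650,000×1.71 + 5,284,000×17.89 + 30,860,000×0.17 = 52,411,500 + 94,530,760 + 5,246,200 = 152,188,460
volume = 30,650,000 + 5,284,000 + 30,860,000 = 66,794,000 m³
S = 152,188,460 / 66,794,000 = 2.2785 ‰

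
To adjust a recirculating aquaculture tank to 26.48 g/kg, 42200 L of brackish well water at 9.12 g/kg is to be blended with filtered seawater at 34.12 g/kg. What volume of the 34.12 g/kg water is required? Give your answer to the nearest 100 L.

95900 L

Salt balance: 42,200×9.12 + V×34.12 = (42,200+V)×26.48
384,864 + 34.12V = 1,117,456 + 26.48V
732,592 = 7.64V
V = 95,889.01 L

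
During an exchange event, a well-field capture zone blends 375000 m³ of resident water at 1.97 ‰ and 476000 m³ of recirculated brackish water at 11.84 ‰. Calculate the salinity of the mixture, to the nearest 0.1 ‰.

By conservation of dissolved salt,
salt = 375,000×1.97 + 476,000×11.84 = 738,750 + 5,635,840 = 6,374,590
volume = 375,000 + 476,000 = 851,000 m³
S = 6,374,590 / 851,000 = 7.491 ‰

7.5 ‰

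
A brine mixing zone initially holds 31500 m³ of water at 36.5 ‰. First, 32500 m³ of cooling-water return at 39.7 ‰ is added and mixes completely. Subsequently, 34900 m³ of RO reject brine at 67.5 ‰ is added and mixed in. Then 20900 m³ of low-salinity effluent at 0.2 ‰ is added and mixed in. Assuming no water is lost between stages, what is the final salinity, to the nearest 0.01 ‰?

40.07 ‰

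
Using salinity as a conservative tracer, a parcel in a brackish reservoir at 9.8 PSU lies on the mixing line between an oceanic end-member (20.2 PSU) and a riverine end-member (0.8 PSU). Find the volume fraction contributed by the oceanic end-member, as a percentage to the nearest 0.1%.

46.4%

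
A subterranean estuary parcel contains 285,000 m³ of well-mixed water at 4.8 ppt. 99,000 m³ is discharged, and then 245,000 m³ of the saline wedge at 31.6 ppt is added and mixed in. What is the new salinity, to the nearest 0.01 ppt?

20.03 ppt

Remaining after removal: 186,000 m³ at 4.8 ppt (salt = 892,800)
After addition: salt = 892,800 + 245,000×31.6 = 8,634,800; volume = 431,000 m³
S = 8,634,800 / 431,000 = 20.0343 ppt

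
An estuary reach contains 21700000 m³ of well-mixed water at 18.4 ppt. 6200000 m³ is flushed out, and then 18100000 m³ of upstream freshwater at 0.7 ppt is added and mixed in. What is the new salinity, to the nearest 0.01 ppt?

Remaining after removal: 15,500,000 m³ at 18.4 ppt (salt = 285,200,000)
After addition: salt = 285,200,000 + 18,100,000×0.7 = 297,870,000; volume = 33,600,000 m³
S = 297,870,000 / 33,600,000 = 8.8652 ppt

8.87 ppt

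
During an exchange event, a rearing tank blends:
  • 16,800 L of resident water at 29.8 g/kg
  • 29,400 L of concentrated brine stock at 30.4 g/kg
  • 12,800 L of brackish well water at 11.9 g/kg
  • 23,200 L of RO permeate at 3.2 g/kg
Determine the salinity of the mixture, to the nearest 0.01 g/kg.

Conserving salt mass:
salt = 16,800×29.8 + 29,400×30.4 + 12,800×11.9 + 23,200×3.2 = 500,640 + 893,760 + 152,320 + 74,240 = 1,620,960
volume = 16,800 + 29,400 + 12,800 + 23,200 = 82,200 L
S = 1,620,960 / 82,200 = 19.7197 g/kg

19.72 g/kg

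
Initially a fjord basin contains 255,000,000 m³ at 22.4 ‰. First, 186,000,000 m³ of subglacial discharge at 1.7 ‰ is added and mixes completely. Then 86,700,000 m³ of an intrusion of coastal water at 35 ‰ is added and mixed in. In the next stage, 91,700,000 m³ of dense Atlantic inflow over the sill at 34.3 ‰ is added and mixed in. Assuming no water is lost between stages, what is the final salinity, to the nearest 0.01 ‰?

19.71 ‰

Total salt / total volume:
Initial salt = 255,000,000×22.4 = 5,712,000,000
After stage 1: salt = 5,712,000,000 + 186,000,000×1.7 = 6,028,200,000; volume = 441,000,000 m³; S = 13.669 ‰
After stage 2: salt = 6,028,200,000 + 86,700,000×35 = 9,062,700,000; volume = 527,700,000 m³; S = 17.174 ‰
After stage 3: salt = 9,062,700,000 + 91,700,000×34.3 = 12,208,010,000; volume = 619,400,000 m³
S = 12,208,010,000 / 619,400,000 = 19.7094 ‰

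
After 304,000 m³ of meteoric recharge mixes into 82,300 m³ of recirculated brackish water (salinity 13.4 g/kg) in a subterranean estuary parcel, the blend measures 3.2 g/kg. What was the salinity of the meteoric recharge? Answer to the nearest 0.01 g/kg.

0.44 g/kg

Salt balance: 82,300×13.4 + 304,000×S = 386,300×3.2
1,102,820 + 304,000·S = 1,236,160
S = (1,236,160 − 1,102,820) / 304,000 = 0.4386 g/kg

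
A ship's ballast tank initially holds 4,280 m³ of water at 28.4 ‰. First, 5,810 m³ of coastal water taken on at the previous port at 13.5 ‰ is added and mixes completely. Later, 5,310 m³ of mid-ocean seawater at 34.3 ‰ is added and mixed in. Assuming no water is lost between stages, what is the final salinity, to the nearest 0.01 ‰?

Total salt / total volume:
Initial salt = 4,280×28.4 = 121,552
After stage 1: salt = 121,552 + 5,810×13.5 = 199,987; volume = 10,090 m³; S = 19.82 ‰
After stage 2: salt = 199,987 + 5,310×34.3 = 382,120; volume = 15,400 m³
S = 382,120 / 15,400 = 24.813 ‰

24.81 ‰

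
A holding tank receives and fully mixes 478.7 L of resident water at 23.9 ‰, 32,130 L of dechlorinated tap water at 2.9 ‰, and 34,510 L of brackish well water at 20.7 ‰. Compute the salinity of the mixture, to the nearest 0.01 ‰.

Mass of salt is conserved:
salt = 478.7×23.9 + 32,130×2.9 + 34,510×20.7 = 11,440.93 + 93,177 + 714,357 = 818,974.93
volume = 478.7 + 32,130 + 34,510 = 67,118.7 L
S = 818,974.93 / 67,118.7 = 12.2019 ‰

12.20 ‰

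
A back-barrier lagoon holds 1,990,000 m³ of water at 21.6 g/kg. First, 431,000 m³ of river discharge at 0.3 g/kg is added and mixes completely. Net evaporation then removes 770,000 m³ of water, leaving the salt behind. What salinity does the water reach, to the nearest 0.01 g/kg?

26.11 g/kg

After mixing: salt = 1,990,000×21.6 + 431,000×0.3 = 43,113,300; volume = 2,421,000 m³
After evaporation: salt unchanged = 43,113,300; volume = 2,421,000 − 770,000 = 1,651,000 m³
S = 43,113,300 / 1,651,000 = 26.1134 g/kg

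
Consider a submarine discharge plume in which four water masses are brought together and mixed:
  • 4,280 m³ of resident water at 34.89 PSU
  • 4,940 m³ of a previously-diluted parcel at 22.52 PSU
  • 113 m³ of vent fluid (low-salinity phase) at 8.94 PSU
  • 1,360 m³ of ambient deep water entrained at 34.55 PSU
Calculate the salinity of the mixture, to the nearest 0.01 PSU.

Conserving salt mass:
salt = 4,280×34.89 + 4,940×22.52 + 113×8.94 + 1,360×34.55 = 149,329.2 + 111,248.8 + 1,010.22 + 46,988 = 308,576.22
volume = 4,280 + 4,940 + 113 + 1,360 = 10,693 m³
S = 308,576.22 / 10,693 = 28.8578 PSU

28.86 PSU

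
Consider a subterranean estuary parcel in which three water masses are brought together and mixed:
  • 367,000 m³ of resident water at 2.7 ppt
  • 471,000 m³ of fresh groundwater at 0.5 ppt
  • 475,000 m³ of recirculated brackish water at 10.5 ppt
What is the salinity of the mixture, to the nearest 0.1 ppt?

4.7 ppt

Mass of salt is conserved:
salt = 367,000×2.7 + 471,000×0.5 + 475,000×10.5 = 990,900 + 235,500 + 4,987,500 = 6,213,900
volume = 367,000 + 471,000 + 475,000 = 1,313,000 m³
S = 6,213,900 / 1,313,000 = 4.733 ppt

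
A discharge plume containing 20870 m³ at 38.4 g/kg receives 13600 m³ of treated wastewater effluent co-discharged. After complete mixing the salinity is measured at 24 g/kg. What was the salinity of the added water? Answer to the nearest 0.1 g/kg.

Salt balance: 20,870×38.4 + 13,600×S = 34,470×24
801,408 + 13,600·S = 827,280
S = (827,280 − 801,408) / 13,600 = 1.9024 g/kg

1.9 g/kg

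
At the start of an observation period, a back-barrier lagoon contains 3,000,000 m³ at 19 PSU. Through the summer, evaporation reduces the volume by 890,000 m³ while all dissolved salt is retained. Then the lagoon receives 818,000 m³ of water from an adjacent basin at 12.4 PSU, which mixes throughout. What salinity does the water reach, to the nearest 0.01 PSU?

22.93 PSU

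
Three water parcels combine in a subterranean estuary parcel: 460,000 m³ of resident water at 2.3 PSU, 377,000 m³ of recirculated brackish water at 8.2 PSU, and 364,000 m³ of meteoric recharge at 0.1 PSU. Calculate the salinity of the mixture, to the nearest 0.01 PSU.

3.49 PSU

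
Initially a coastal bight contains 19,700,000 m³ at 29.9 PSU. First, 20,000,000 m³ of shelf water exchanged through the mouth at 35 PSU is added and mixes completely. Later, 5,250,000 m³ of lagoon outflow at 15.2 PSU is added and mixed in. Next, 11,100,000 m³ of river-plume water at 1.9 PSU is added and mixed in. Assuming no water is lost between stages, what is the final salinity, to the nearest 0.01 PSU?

24.80 PSU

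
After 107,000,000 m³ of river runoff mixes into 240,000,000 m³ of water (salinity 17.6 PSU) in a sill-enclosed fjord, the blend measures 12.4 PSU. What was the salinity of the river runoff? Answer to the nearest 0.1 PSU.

0.7 PSU

Salt balance: 240,000,000×17.6 + 107,000,000×S = 347,000,000×12.4
4,224,000,000 + 107,000,000·S = 4,302,800,000
S = (4,302,800,000 − 4,224,000,000) / 107,000,000 = 0.7364 PSU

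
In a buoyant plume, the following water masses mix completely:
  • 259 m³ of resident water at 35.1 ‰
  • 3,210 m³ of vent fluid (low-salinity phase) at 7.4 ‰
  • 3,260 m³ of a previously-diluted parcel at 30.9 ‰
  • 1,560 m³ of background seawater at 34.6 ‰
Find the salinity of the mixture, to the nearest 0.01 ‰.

22.63 ‰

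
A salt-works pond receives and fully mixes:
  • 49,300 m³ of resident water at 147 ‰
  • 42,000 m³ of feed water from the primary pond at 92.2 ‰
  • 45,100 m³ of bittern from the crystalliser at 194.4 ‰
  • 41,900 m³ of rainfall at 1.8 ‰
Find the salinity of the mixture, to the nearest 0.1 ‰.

Mass of salt is conserved:
salt = 49,300×147 + 42,000×92.2 + 45,100×194.4 + 41,900×1.8 = 7,247,100 + 3,872,400 + 8,767,440 + 75,420 = 19,962,360
volume = 49,300 + 42,000 + 45,100 + 41,900 = 178,300 m³
S = 19,962,360 / 178,300 = 111.959 ‰

112.0 ‰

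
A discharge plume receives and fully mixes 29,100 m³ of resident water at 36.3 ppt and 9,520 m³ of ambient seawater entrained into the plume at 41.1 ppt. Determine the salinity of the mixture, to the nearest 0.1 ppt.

37.5 ppt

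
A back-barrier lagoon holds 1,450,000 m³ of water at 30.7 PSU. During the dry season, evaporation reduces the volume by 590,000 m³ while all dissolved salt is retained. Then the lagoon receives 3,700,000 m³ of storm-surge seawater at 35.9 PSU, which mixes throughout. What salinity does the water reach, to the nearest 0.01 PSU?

38.89 PSU

After evaporation: salt = 1,450,000×30.7 = 44,515,000; volume = 1,450,000 − 590,000 = 860,000 m³
After mixing: salt = 44,515,000 + 3,700,000×35.9 = 177,345,000; volume = 860,000 + 3,700,000 = 4,560,000 m³
S = 177,345,000 / 4,560,000 = 38.8914 PSU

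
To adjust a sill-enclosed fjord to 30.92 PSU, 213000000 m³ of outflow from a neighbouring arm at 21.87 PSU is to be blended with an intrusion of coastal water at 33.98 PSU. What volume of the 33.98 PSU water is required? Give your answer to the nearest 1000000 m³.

630000000 m³

Salt balance: 213,000,000×21.87 + V×33.98 = (213,000,000+V)×30.92
4,658,310,000 + 33.98V = 6,585,960,000 + 30.92V
1,927,650,000 = 3.06V
V = 629,950,980.39 m³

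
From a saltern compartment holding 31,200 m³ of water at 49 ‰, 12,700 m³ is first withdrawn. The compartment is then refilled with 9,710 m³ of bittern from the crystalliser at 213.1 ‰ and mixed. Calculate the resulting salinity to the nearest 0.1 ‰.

Remaining after removal: 18,500 m³ at 49 ‰ (salt = 906,500)
After addition: salt = 906,500 + 9,710×213.1 = 2,975,701; volume = 28,210 m³
S = 2,975,701 / 28,210 = 105.4839 ‰

105.5 ‰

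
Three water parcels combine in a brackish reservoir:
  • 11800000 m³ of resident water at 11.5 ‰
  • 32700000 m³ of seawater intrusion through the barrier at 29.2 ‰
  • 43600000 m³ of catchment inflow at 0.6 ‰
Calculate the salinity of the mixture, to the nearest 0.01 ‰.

Weighted by volume,
salt = 11,800,000×11.5 + 32,700,000×29.2 + 43,600,000×0.6 = 135,700,000 + 954,840,000 + 26,160,000 = 1,116,700,000
volume = 11,800,000 + 32,700,000 + 43,600,000 = 88,100,000 m³
S = 1,116,700,000 / 88,100,000 = 12.6754 ‰

12.68 ‰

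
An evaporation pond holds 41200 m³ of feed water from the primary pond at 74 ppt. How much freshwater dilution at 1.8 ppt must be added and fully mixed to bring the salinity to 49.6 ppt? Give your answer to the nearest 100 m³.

Salt balance: 41,200×74 + V×1.8 = (41,200+V)×49.6
3,048,800 + 1.8V = 2,043,520 + 49.6V
1,005,280 = 47.8V
V = 21,030.96 m³

21000 m³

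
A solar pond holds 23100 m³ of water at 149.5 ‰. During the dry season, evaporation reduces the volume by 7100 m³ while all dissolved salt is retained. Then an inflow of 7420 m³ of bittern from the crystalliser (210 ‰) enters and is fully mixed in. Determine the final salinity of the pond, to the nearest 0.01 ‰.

213.99 ‰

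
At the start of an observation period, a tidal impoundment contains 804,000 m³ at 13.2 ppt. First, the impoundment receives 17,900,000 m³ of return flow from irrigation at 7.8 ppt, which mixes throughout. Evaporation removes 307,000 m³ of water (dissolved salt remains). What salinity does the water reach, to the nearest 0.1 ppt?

After mixing: salt = 804,000×13.2 + 17,900,000×7.8 = 150,232,800; volume = 18,704,000 m³
After evaporation: salt unchanged = 150,232,800; volume = 18,704,000 − 307,000 = 18,397,000 m³
S = 150,232,800 / 18,397,000 = 8.1662 ppt

8.2 ppt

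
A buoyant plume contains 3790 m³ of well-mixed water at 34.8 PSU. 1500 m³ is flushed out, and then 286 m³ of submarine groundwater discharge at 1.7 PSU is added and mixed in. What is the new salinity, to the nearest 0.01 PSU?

31.13 PSU

Remaining after removal: 2,290 m³ at 34.8 PSU (salt = 79,692)
After addition: salt = 79,692 + 286×1.7 = 80,178.2; volume = 2,576 m³
S = 80,178.2 / 2,576 = 31.1251 PSU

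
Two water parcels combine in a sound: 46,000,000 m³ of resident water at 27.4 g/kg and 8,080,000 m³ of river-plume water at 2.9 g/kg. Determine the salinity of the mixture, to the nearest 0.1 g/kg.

23.7 g/kg

Salt balance:
salt = 46,000,000×27.4 + 8,080,000×2.9 = 1,260,400,000 + 23,432,000 = 1,283,832,000
volume = 46,000,000 + 8,080,000 = 54,080,000 m³
S = 1,283,832,000 / 54,080,000 = 23.739 g/kg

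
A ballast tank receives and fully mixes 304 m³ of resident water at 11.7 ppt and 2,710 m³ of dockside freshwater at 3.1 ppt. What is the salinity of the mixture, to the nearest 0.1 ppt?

Salt balance:
salt = 304×11.7 + 2,710×3.1 = 3,556.8 + 8,401 = 11,957.8
volume = 304 + 2,710 = 3,014 m³
S = 11,957.8 / 3,014 = 3.967 ppt

4.0 ppt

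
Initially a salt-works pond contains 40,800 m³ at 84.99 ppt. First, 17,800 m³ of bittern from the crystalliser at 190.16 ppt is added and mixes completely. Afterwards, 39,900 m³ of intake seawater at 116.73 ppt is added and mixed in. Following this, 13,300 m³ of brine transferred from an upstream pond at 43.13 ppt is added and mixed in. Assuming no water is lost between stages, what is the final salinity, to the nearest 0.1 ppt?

By conservation of dissolved salt,
Initial salt = 40,800×84.99 = 3,467,592
After stage 1: salt = 3,467,592 + 17,800×190.16 = 6,852,440; volume = 58,600 m³; S = 116.936 ppt
After stage 2: salt = 6,852,440 + 39,900×116.73 = 11,509,967; volume = 98,500 m³; S = 116.852 ppt
After stage 3: salt = 11,509,967 + 13,300×43.13 = 12,083,596; volume = 111,800 m³
S = 12,083,596 / 111,800 = 108.0823 ppt

108.1 ppt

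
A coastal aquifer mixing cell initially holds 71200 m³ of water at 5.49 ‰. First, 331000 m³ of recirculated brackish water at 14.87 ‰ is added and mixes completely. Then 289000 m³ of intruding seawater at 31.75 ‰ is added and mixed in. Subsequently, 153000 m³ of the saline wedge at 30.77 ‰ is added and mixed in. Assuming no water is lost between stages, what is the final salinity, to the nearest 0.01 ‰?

22.74 ‰

Conserving salt mass:
Initial salt = 71,200×5.49 = 390,888
After stage 1: salt = 390,888 + 331,000×14.87 = 5,312,858; volume = 402,200 m³; S = 13.209 ‰
After stage 2: salt = 5,312,858 + 289,000×31.75 = 14,488,608; volume = 691,200 m³; S = 20.962 ‰
After stage 3: salt = 14,488,608 + 153,000×30.77 = 19,196,418; volume = 844,200 m³
S = 19,196,418 / 844,200 = 22.7392 ‰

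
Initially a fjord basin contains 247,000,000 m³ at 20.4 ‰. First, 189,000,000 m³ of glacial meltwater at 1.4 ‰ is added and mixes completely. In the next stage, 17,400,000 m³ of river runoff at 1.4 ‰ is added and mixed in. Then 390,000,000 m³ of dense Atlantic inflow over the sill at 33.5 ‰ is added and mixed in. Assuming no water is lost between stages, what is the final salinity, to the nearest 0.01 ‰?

Total salt / total volume:
Initial salt = 247,000,000×20.4 = 5,038,800,000
After stage 1: salt = 5,038,800,000 + 189,000,000×1.4 = 5,303,400,000; volume = 436,000,000 m³; S = 12.164 ‰
After stage 2: salt = 5,303,400,000 + 17,400,000×1.4 = 5,327,760,000; volume = 453,400,000 m³; S = 11.751 ‰
After stage 3: salt = 5,327,760,000 + 390,000,000×33.5 = 18,392,760,000; volume = 843,400,000 m³
S = 18,392,760,000 / 843,400,000 = 21.8079 ‰

21.81 ‰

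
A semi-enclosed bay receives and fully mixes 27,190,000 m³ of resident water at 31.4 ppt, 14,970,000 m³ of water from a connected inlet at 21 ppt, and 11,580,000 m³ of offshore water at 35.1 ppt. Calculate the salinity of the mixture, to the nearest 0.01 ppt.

Conserving salt mass:
salt = 27,190,000×31.4 + 14,970,000×21 + 11,580,000×35.1 = 853,766,000 + 314,370,000 + 406,458,000 = 1,574,594,000
volume = 27,190,000 + 14,970,000 + 11,580,000 = 53,740,000 m³
S = 1,574,594,000 / 53,740,000 = 29.3002 ppt

29.30 ppt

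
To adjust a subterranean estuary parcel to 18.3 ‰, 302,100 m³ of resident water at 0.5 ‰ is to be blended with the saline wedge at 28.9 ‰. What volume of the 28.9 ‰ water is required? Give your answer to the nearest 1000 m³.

Salt balance: 302,100×0.5 + V×28.9 = (302,100+V)×18.3
151,050 + 28.9V = 5,528,430 + 18.3V
5,377,380 = 10.6V
V = 507,300 m³

507000 m³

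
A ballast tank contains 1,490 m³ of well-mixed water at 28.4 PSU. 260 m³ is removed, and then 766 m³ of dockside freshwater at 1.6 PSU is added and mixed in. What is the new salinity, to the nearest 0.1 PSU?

Remaining after removal: 1,230 m³ at 28.4 PSU (salt = 34,932)
After addition: salt = 34,932 + 766×1.6 = 36,157.6; volume = 1,996 m³
S = 36,157.6 / 1,996 = 18.115 PSU

18.1 PSU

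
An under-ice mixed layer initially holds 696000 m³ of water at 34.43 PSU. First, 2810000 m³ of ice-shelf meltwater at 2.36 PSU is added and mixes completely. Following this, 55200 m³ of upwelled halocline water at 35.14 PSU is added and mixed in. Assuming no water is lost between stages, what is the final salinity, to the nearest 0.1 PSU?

Weighted by volume,
Initial salt = 696,000×34.43 = 23,963,280
After stage 1: salt = 23,963,280 + 2,810,000×2.36 = 30,594,880; volume = 3,506,000 m³; S = 8.726 PSU
After stage 2: salt = 30,594,880 + 55,200×35.14 = 32,534,608; volume = 3,561,200 m³
S = 32,534,608 / 3,561,200 = 9.1359 PSU

9.1 PSU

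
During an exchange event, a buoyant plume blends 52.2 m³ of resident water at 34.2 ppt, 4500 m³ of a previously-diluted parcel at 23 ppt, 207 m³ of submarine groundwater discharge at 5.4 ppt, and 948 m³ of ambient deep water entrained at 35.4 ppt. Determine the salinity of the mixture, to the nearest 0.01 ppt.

Weighted by volume,
salt = 52.2×34.2 + 4,500×23 + 207×5.4 + 948×35.4 = 1,785.24 + 103,500 + 1,117.8 + 33,559.2 = 139,962.24
volume = 52.2 + 4,500 + 207 + 948 = 5,707.2 m³
S = 139,962.24 / 5,707.2 = 24.5238 ppt

24.52 ppt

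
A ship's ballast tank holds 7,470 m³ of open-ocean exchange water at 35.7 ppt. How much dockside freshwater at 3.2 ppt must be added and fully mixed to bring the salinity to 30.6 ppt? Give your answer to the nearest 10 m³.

Salt balance: 7,470×35.7 + V×3.2 = (7,470+V)×30.6
266,679 + 3.2V = 228,582 + 30.6V
38,097 = 27.4V
V = 1,390.4 m³

1390 m³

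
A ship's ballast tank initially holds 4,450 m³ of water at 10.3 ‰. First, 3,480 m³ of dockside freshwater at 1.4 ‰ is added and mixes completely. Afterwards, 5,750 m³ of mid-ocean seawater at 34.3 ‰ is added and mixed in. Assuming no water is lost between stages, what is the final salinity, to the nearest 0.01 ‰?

Mass of salt is conserved:
Initial salt = 4,450×10.3 = 45,835
After stage 1: salt = 45,835 + 3,480×1.4 = 50,707; volume = 7,930 m³; S = 6.394 ‰
After stage 2: salt = 50,707 + 5,750×34.3 = 247,932; volume = 13,680 m³
S = 247,932 / 13,680 = 18.1237 ‰

18.12 ‰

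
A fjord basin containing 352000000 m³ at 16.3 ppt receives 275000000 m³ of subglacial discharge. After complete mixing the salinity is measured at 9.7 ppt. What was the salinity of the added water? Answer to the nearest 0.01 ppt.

1.25 ppt

Salt balance: 352,000,000×16.3 + 275,000,000×S = 627,000,000×9.7
5,737,600,000 + 275,000,000·S = 6,081,900,000
S = (6,081,900,000 − 5,737,600,000) / 275,000,000 = 1.252 ppt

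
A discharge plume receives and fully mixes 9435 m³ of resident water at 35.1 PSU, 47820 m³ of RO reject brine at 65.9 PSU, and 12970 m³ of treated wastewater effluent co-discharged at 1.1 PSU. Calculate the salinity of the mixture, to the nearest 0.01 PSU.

Conserving salt mass:
salt = 9,435×35.1 + 47,820×65.9 + 12,970×1.1 = 331,168.5 + 3,151,338 + 14,267 = 3,496,773.5
volume = 9,435 + 47,820 + 12,970 = 70,225 m³
S = 3,496,773.5 / 70,225 = 49.7939 PSU

49.79 PSU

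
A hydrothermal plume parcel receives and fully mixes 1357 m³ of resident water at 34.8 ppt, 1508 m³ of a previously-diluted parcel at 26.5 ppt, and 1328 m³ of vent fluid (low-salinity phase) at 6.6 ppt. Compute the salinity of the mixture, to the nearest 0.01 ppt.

22.88 ppt

Mass of salt is conserved:
salt = 1,357×34.8 + 1,508×26.5 + 1,328×6.6 = 47,223.6 + 39,962 + 8,764.8 = 95,950.4
volume = 1,357 + 1,508 + 1,328 = 4,193 m³
S = 95,950.4 / 4,193 = 22.8835 ppt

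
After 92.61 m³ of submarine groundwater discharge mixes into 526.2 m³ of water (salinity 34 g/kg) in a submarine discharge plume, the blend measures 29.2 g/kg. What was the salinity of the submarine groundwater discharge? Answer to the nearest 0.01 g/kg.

1.93 g/kg

Salt balance: 526.2×34 + 92.61×S = 618.81×29.2
17,890.8 + 92.61·S = 18,069.252
S = (18,069.252 − 17,890.8) / 92.61 = 1.9269 g/kg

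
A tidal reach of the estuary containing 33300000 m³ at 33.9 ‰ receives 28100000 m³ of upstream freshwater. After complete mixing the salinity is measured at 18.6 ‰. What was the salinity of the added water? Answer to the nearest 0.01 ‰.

Salt balance: 33,300,000×33.9 + 28,100,000×S = 61,400,000×18.6
1,128,870,000 + 28,100,000·S = 1,142,040,000
S = (1,142,040,000 − 1,128,870,000) / 28,100,000 = 0.4687 ‰

0.47 ‰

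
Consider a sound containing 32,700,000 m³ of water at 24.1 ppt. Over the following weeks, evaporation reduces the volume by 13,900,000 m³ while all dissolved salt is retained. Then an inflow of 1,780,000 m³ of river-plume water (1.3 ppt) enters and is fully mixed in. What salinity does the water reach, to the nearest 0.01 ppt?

38.41 ppt

After evaporation: salt = 32,700,000×24.1 = 788,070,000; volume = 32,700,000 − 13,900,000 = 18,800,000 m³
After mixing: salt = 788,070,000 + 1,780,000×1.3 = 790,384,000; volume = 18,800,000 + 1,780,000 = 20,580,000 m³
S = 790,384,000 / 20,580,000 = 38.4054 ppt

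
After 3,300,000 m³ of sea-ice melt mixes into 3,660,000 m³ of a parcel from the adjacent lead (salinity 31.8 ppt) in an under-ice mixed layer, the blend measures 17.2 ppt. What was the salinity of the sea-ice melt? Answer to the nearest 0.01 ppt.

1.01 ppt

Salt balance: 3,660,000×31.8 + 3,300,000×S = 6,960,000×17.2
116,388,000 + 3,300,000·S = 119,712,000
S = (119,712,000 − 116,388,000) / 3,300,000 = 1.0073 ppt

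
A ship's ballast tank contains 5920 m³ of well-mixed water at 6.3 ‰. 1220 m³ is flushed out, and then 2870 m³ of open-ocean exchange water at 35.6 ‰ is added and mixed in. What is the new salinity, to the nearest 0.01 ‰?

Remaining after removal: 4,700 m³ at 6.3 ‰ (salt = 29,610)
After addition: salt = 29,610 + 2,870×35.6 = 131,782; volume = 7,570 m³
S = 131,782 / 7,570 = 17.4085 ‰

17.41 ‰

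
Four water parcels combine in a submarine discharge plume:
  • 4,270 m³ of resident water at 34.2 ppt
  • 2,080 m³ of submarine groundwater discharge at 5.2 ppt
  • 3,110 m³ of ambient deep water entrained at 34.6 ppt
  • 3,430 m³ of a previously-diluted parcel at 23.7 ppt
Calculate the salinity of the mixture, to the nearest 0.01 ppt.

Mass of salt is conserved:
salt = 4,270×34.2 + 2,080×5.2 + 3,110×34.6 + 3,430×23.7 = 146,034 + 10,816 + 107,606 + 81,291 = 345,747
volume = 4,270 + 2,080 + 3,110 + 3,430 = 12,890 m³
S = 345,747 / 12,890 = 26.8229 ppt

26.82 ppt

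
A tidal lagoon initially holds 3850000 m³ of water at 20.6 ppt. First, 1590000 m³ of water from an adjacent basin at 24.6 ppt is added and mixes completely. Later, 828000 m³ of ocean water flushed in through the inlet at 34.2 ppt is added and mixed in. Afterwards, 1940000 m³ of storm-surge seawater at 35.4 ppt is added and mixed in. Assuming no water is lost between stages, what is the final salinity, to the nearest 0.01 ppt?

Mass of salt is conserved:
Initial salt = 3,850,000×20.6 = 79,310,000
After stage 1: salt = 79,310,000 + 1,590,000×24.6 = 118,424,000; volume = 5,440,000 m³; S = 21.769 ppt
After stage 2: salt = 118,424,000 + 828,000×34.2 = 146,741,600; volume = 6,268,000 m³; S = 23.411 ppt
After stage 3: salt = 146,741,600 + 1,940,000×35.4 = 215,417,600; volume = 8,208,000 m³
S = 215,417,600 / 8,208,000 = 26.2448 ppt

26.24 ppt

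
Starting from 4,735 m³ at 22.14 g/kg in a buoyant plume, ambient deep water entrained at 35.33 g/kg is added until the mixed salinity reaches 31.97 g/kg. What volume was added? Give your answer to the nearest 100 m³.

13900 m³

Salt balance: 4,735×22.14 + V×35.33 = (4,735+V)×31.97
104,832.9 + 35.33V = 151,377.95 + 31.97V
46,545.05 = 3.36V
V = 13,852.69 m³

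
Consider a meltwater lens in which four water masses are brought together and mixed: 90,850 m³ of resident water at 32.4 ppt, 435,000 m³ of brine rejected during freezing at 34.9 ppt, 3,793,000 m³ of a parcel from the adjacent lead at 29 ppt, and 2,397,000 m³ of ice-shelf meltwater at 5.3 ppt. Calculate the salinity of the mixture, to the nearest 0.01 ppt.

20.97 ppt

Weighted by volume,
salt = 90,850×32.4 + 435,000×34.9 + 3,793,000×29 + 2,397,000×5.3 = 2,943,540 + 15,181,500 + 109,997,000 + 12,704,100 = 140,826,140
volume = 90,850 + 435,000 + 3,793,000 + 2,397,000 = 6,715,850 m³
S = 140,826,140 / 6,715,850 = 20.9692 ppt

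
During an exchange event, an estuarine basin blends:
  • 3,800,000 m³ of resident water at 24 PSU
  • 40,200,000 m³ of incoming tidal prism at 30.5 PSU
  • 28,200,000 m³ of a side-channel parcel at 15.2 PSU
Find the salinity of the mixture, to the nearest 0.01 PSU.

24.18 PSU

By conservation of dissolved salt,
salt = 3,800,000×24 + 40,200,000×30.5 + 28,200,000×15.2 = 91,200,000 + 1,226,100,000 + 428,640,000 = 1,745,940,000
volume = 3,800,000 + 40,200,000 + 28,200,000 = 72,200,000 m³
S = 1,745,940,000 / 72,200,000 = 24.182 PSU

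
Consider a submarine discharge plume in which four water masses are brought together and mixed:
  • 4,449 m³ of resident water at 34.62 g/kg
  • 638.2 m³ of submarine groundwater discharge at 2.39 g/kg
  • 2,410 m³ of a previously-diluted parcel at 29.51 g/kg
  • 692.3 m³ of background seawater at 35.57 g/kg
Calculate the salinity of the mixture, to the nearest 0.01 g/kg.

30.68 g/kg

Mass of salt is conserved:
salt = 4,449×34.62 + 638.2×2.39 + 2,410×29.51 + 692.3×35.57 = 154,024.38 + 1,525.298 + 71,119.1 + 24,625.111 = 251,293.889
volume = 4,449 + 638.2 + 2,410 + 692.3 = 8,189.5 m³
S = 251,293.889 / 8,189.5 = 30.6849 g/kg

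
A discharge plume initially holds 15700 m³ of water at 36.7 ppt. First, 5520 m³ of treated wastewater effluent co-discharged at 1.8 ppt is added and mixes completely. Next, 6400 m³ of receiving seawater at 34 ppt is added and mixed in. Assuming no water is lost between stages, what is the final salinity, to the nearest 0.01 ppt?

Conserving salt mass:
Initial salt = 15,700×36.7 = 576,190
After stage 1: salt = 576,190 + 5,520×1.8 = 586,126; volume = 21,220 m³; S = 27.621 ppt
After stage 2: salt = 586,126 + 6,400×34 = 803,726; volume = 27,620 m³
S = 803,726 / 27,620 = 29.0994 ppt

29.10 ppt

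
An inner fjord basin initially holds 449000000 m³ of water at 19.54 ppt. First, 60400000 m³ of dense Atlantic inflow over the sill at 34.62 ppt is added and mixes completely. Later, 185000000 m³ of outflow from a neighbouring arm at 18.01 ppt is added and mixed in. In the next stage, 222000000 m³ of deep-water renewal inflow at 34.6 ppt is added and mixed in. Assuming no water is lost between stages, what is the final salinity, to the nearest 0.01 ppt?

23.87 ppt

By conservation of dissolved salt,
Initial salt = 449,000,000×19.54 = 8,773,460,000
After stage 1: salt = 8,773,460,000 + 60,400,000×34.62 = 10,864,508,000; volume = 509,400,000 m³; S = 21.328 ppt
After stage 2: salt = 10,864,508,000 + 185,000,000×18.01 = 14,196,358,000; volume = 694,400,000 m³; S = 20.444 ppt
After stage 3: salt = 14,196,358,000 + 222,000,000×34.6 = 21,877,558,000; volume = 916,400,000 m³
S = 21,877,558,000 / 916,400,000 = 23.8734 ppt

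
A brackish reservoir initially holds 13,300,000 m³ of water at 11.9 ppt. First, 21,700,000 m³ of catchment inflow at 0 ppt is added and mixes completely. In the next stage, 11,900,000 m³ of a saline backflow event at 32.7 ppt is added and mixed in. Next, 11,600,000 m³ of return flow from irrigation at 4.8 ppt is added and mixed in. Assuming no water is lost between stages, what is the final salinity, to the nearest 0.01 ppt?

By conservation of dissolved salt,
Initial salt = 13,300,000×11.9 = 158,270,000
After stage 1: salt = 158,270,000 + 21,700,000×0 = 158,270,000; volume = 35,000,000 m³; S = 4.522 ppt
After stage 2: salt = 158,270,000 + 11,900,000×32.7 = 547,400,000; volume = 46,900,000 m³; S = 11.672 ppt
After stage 3: salt = 547,400,000 + 11,600,000×4.8 = 603,080,000; volume = 58,500,000 m³
S = 603,080,000 / 58,500,000 = 10.3091 ppt

10.31 ppt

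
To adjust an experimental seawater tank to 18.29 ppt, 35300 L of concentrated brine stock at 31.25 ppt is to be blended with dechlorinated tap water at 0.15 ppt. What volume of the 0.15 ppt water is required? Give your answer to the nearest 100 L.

25200 L

Salt balance: 35,300×31.25 + V×0.15 = (35,300+V)×18.29
1,103,125 + 0.15V = 645,637 + 18.29V
457,488 = 18.14V
V = 25,219.85 L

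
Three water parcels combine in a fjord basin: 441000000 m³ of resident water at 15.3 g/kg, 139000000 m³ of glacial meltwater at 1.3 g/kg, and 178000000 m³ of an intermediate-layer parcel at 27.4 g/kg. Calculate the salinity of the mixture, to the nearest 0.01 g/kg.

Weighted by volume,
salt = 441,000,000×15.3 + 139,000,000×1.3 + 178,000,000×27.4 = 6,747,300,000 + 180,700,000 + 4,877,200,000 = 11,805,200,000
volume = 441,000,000 + 139,000,000 + 178,000,000 = 758,000,000 m³
S = 11,805,200,000 / 758,000,000 = 15.5741 g/kg

15.57 g/kg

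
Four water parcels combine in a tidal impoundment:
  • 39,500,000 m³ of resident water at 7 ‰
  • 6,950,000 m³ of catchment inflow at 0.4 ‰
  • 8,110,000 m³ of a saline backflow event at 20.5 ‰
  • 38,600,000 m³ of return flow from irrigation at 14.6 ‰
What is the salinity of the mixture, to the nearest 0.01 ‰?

10.83 ‰

Mass of salt is conserved:
salt = 39,500,000×7 + 6,950,000×0.4 + 8,110,000×20.5 + 38,600,000×14.6 = 276,500,000 + 2,780,000 + 166,255,000 + 563,560,000 = 1,009,095,000
volume = 39,500,000 + 6,950,000 + 8,110,000 + 38,600,000 = 93,160,000 m³
S = 1,009,095,000 / 93,160,000 = 10.8318 ‰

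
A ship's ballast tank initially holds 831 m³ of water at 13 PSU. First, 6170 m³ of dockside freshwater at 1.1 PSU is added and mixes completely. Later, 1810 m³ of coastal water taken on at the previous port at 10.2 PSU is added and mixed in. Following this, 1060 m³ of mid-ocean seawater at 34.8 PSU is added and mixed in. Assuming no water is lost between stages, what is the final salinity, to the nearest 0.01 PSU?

7.39 PSU

By conservation of dissolved salt,
Initial salt = 831×13 = 10,803
After stage 1: salt = 10,803 + 6,170×1.1 = 17,590; volume = 7,001 m³; S = 2.512 PSU
After stage 2: salt = 17,590 + 1,810×10.2 = 36,052; volume = 8,811 m³; S = 4.092 PSU
After stage 3: salt = 36,052 + 1,060×34.8 = 72,940; volume = 9,871 m³
S = 72,940 / 9,871 = 7.3893 PSU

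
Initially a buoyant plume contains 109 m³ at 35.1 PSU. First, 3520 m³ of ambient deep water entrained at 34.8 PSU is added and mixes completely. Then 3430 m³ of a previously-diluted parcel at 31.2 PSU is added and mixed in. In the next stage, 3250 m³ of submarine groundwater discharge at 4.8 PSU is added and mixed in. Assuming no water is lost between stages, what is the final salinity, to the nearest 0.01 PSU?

24.15 PSU

Mass of salt is conserved:
Initial salt = 109×35.1 = 3,825.9
After stage 1: salt = 3,825.9 + 3,520×34.8 = 126,321.9; volume = 3,629 m³; S = 34.809 PSU
After stage 2: salt = 126,321.9 + 3,430×31.2 = 233,337.9; volume = 7,059 m³; S = 33.055 PSU
After stage 3: salt = 233,337.9 + 3,250×4.8 = 248,937.9; volume = 10,309 m³
S = 248,937.9 / 10,309 = 24.1476 PSU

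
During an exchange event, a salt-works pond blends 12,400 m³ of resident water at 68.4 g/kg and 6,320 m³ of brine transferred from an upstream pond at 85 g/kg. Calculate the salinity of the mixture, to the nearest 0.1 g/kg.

74.0 g/kg

Conserving salt mass:
salt = 12,400×68.4 + 6,320×85 = 848,160 + 537,200 = 1,385,360
volume = 12,400 + 6,320 = 18,720 m³
S = 1,385,360 / 18,720 = 74.004 g/kg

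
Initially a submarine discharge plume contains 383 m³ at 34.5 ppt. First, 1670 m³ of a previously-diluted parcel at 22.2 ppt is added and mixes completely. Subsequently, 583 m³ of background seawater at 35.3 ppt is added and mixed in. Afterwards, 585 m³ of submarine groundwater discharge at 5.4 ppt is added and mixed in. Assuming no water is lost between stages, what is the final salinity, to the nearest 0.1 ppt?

Mass of salt is conserved:
Initial salt = 383×34.5 = 13,213.5
After stage 1: salt = 13,213.5 + 1,670×22.2 = 50,287.5; volume = 2,053 m³; S = 24.495 ppt
After stage 2: salt = 50,287.5 + 583×35.3 = 70,867.4; volume = 2,636 m³; S = 26.884 ppt
After stage 3: salt = 70,867.4 + 585×5.4 = 74,026.4; volume = 3,221 m³
S = 74,026.4 / 3,221 = 22.9824 ppt

23.0 ppt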